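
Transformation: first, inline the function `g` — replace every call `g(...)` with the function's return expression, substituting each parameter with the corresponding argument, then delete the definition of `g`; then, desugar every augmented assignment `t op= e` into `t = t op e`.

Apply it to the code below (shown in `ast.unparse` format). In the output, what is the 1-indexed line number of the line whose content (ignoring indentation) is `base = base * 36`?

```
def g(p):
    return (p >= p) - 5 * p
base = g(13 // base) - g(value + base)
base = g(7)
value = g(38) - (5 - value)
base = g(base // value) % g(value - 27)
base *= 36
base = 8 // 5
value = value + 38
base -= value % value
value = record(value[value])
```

Transformed code:
base = (13 // base >= 13 // base) - 5 * (13 // base) - ((value + base >= value + base) - 5 * (value + base))
base = (7 >= 7) - 5 * 7
value = (38 >= 38) - 5 * 38 - (5 - value)
base = ((base // value >= base // value) - 5 * (base // value)) % ((value - 27 >= value - 27) - 5 * (value - 27))
base = base * 36
base = 8 // 5
value = value + 38
base = base - value % value
value = record(value[value])

5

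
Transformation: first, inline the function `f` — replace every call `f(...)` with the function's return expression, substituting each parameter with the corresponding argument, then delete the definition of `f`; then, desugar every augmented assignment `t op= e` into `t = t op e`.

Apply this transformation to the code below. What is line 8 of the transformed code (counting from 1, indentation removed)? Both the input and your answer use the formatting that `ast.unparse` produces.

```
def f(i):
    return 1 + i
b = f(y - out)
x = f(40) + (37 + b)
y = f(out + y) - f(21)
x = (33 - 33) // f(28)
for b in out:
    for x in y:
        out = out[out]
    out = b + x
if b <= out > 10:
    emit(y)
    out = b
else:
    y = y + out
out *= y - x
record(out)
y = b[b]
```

out = b + x

Transformed code:
b = 1 + (y - out)
x = 1 + 40 + (37 + b)
y = 1 + (out + y) - (1 + 21)
x = (33 - 33) // (1 + 28)
for b in out:
    for x in y:
        out = out[out]
    out = b + x
if b <= out > 10:
    emit(y)
    out = b
else:
    y = y + out
out = out * (y - x)
record(out)
y = b[b]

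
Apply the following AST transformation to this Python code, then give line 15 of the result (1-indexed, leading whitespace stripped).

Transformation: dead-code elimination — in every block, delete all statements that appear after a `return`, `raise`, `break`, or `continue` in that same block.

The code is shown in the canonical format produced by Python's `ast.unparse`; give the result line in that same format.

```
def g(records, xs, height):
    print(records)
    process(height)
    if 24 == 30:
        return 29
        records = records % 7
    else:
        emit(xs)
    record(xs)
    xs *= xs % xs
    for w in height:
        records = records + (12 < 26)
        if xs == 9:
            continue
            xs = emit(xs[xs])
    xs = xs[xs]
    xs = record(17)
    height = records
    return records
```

Transformed code:
def g(records, xs, height):
    print(records)
    process(height)
    if 24 == 30:
        return 29
    else:
        emit(xs)
    record(xs)
    xs *= xs % xs
    for w in height:
        records = records + (12 < 26)
        if xs == 9:
            continue
    xs = xs[xs]
    xs = record(17)
    height = records
    return records

xs = record(17)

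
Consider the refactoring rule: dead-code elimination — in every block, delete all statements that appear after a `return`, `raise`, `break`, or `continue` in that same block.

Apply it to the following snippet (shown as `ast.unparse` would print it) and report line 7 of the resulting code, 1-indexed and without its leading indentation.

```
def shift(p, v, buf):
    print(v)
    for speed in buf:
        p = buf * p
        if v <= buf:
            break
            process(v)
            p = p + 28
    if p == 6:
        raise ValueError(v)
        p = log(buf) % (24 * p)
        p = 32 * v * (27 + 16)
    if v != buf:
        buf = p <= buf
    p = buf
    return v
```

Transformed code:
def shift(p, v, buf):
    print(v)
    for speed in buf:
        p = buf * p
        if v <= buf:
            break
    if p == 6:
        raise ValueError(v)
    if v != buf:
        buf = p <= buf
    p = buf
    return v

if p == 6:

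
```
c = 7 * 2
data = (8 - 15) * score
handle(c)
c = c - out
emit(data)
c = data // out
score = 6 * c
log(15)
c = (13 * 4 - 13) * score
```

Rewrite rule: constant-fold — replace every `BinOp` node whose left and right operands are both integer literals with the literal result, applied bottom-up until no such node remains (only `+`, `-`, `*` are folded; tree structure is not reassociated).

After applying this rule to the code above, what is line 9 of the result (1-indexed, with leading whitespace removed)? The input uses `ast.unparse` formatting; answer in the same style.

c = 39 * score

Transformed code:
c = 14
data = -7 * score
handle(c)
c = c - out
emit(data)
c = data // out
score = 6 * c
log(15)
c = 39 * score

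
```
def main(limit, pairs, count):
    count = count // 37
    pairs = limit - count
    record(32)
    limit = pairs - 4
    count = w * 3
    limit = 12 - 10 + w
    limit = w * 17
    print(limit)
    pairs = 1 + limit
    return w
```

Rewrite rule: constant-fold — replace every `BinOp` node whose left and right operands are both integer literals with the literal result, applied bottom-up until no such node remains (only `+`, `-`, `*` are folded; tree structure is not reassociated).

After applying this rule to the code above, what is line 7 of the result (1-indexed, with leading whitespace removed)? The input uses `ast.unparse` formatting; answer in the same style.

limit = 2 + w

Transformed code:
def main(limit, pairs, count):
    count = count // 37
    pairs = limit - count
    record(32)
    limit = pairs - 4
    count = w * 3
    limit = 2 + w
    limit = w * 17
    print(limit)
    pairs = 1 + limit
    return w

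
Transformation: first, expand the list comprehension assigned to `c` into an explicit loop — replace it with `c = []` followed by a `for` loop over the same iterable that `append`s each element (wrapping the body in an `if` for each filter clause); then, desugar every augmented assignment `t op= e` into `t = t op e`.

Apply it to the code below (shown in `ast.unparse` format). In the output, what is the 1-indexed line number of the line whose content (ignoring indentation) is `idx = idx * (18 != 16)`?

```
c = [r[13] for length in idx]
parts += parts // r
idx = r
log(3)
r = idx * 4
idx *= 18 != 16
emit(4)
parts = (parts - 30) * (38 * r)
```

Transformed code:
c = []
for length in idx:
    c.append(r[13])
parts = parts + parts // r
idx = r
log(3)
r = idx * 4
idx = idx * (18 != 16)
emit(4)
parts = (parts - 30) * (38 * r)

8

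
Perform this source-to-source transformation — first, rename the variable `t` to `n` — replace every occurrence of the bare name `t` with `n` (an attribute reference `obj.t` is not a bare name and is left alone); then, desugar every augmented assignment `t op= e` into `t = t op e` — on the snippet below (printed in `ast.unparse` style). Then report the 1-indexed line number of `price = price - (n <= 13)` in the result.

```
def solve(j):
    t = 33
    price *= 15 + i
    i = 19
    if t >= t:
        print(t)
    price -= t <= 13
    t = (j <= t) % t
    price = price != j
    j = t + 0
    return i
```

Transformed code:
def solve(j):
    n = 33
    price = price * (15 + i)
    i = 19
    if n >= n:
        print(n)
    price = price - (n <= 13)
    n = (j <= n) % n
    price = price != j
    j = n + 0
    return i

7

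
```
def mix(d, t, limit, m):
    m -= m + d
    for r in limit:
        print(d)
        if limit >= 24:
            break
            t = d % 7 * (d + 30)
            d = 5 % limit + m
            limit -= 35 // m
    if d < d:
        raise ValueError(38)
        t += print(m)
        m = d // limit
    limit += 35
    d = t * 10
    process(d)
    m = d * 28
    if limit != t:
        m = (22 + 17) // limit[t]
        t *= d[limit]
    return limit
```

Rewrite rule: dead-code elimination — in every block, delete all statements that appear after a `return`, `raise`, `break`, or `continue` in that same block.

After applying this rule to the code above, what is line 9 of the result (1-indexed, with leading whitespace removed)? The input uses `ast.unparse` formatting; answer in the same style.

Transformed code:
def mix(d, t, limit, m):
    m -= m + d
    for r in limit:
        print(d)
        if limit >= 24:
            break
    if d < d:
        raise ValueError(38)
    limit += 35
    d = t * 10
    process(d)
    m = d * 28
    if limit != t:
        m = (22 + 17) // limit[t]
        t *= d[limit]
    return limit

limit += 35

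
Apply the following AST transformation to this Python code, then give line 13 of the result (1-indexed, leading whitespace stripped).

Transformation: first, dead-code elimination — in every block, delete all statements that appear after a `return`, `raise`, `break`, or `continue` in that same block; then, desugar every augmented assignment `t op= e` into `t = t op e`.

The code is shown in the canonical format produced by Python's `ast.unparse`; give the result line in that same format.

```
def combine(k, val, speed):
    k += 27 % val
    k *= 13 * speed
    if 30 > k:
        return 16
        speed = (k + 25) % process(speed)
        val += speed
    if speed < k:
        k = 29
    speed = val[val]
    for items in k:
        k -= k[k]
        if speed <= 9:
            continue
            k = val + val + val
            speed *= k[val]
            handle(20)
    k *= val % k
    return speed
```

k = k * (val % k)

Transformed code:
def combine(k, val, speed):
    k = k + 27 % val
    k = k * (13 * speed)
    if 30 > k:
        return 16
    if speed < k:
        k = 29
    speed = val[val]
    for items in k:
        k = k - k[k]
        if speed <= 9:
            continue
    k = k * (val % k)
    return speed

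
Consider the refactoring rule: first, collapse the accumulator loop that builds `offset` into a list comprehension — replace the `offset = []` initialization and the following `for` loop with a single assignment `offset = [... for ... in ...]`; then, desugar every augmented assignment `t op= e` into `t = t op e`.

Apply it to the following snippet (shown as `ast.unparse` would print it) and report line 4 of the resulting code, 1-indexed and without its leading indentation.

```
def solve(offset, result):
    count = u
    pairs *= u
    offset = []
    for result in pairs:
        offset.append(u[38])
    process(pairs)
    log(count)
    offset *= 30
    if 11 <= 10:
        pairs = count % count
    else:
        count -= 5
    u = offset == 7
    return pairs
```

Transformed code:
def solve(offset, result):
    count = u
    pairs = pairs * u
    offset = [u[38] for result in pairs]
    process(pairs)
    log(count)
    offset = offset * 30
    if 11 <= 10:
        pairs = count % count
    else:
        count = count - 5
    u = offset == 7
    return pairs

offset = [u[38] for result in pairs]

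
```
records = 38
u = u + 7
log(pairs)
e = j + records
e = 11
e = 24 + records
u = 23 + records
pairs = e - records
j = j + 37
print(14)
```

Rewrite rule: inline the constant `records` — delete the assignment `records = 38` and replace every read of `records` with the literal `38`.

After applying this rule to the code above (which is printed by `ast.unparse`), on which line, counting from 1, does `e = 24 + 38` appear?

5

Transformed code:
u = u + 7
log(pairs)
e = j + 38
e = 11
e = 24 + 38
u = 23 + 38
pairs = e - 38
j = j + 37
print(14)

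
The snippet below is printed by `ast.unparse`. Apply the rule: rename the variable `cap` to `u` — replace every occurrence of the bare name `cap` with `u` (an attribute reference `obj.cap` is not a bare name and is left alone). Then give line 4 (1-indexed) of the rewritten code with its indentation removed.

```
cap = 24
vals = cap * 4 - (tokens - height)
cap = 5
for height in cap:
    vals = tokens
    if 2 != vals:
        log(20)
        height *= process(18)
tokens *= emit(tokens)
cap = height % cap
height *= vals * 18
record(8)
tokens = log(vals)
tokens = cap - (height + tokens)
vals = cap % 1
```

for height in u:

Transformed code:
u = 24
vals = u * 4 - (tokens - height)
u = 5
for height in u:
    vals = tokens
    if 2 != vals:
        log(20)
        height *= process(18)
tokens *= emit(tokens)
u = height % u
height *= vals * 18
record(8)
tokens = log(vals)
tokens = u - (height + tokens)
vals = u % 1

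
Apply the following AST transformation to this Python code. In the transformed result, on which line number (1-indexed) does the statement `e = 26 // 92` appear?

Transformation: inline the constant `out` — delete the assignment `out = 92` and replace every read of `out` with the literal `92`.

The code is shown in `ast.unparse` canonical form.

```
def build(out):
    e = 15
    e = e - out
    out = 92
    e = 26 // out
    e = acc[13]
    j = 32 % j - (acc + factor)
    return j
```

4

Transformed code:
def build(out):
    e = 15
    e = e - 92
    e = 26 // 92
    e = acc[13]
    j = 32 % j - (acc + factor)
    return j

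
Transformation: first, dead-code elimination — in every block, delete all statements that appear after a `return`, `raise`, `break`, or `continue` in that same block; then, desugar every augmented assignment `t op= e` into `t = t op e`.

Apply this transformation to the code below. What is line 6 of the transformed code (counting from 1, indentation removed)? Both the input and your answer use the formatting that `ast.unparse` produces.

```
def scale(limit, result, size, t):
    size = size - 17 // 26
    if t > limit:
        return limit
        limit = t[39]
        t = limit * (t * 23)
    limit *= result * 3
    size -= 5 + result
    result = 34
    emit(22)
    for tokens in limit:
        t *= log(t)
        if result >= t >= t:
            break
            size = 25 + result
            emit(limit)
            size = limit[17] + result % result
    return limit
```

Transformed code:
def scale(limit, result, size, t):
    size = size - 17 // 26
    if t > limit:
        return limit
    limit = limit * (result * 3)
    size = size - (5 + result)
    result = 34
    emit(22)
    for tokens in limit:
        t = t * log(t)
        if result >= t >= t:
            break
    return limit

size = size - (5 + result)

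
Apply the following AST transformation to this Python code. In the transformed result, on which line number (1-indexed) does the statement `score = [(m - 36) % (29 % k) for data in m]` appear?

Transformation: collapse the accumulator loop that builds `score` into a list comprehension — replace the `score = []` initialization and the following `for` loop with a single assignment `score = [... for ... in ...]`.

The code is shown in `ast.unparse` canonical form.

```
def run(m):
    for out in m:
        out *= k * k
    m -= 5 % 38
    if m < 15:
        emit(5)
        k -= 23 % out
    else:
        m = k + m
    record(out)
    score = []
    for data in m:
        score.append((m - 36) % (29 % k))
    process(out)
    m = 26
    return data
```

Transformed code:
def run(m):
    for out in m:
        out *= k * k
    m -= 5 % 38
    if m < 15:
        emit(5)
        k -= 23 % out
    else:
        m = k + m
    record(out)
    score = [(m - 36) % (29 % k) for data in m]
    process(out)
    m = 26
    return data

11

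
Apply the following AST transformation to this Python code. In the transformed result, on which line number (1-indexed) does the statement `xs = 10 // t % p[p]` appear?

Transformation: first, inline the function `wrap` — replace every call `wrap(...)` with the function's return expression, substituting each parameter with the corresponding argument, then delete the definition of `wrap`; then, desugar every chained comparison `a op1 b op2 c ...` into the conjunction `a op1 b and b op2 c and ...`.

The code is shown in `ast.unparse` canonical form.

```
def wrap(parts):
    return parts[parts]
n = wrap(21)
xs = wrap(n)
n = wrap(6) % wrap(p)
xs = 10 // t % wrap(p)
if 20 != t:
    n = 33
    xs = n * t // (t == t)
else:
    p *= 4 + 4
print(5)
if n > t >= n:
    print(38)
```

Transformed code:
n = 21[21]
xs = n[n]
n = 6[6] % p[p]
xs = 10 // t % p[p]
if 20 != t:
    n = 33
    xs = n * t // (t == t)
else:
    p *= 4 + 4
print(5)
if n > t and t >= n:
    print(38)

4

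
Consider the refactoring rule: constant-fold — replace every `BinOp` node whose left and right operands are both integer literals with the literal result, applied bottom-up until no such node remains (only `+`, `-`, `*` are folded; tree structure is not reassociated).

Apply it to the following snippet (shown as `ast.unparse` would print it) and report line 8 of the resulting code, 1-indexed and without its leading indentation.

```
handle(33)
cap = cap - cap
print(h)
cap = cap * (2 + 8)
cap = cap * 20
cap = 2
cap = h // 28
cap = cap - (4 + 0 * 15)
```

Transformed code:
handle(33)
cap = cap - cap
print(h)
cap = cap * 10
cap = cap * 20
cap = 2
cap = h // 28
cap = cap - 4

cap = cap - 4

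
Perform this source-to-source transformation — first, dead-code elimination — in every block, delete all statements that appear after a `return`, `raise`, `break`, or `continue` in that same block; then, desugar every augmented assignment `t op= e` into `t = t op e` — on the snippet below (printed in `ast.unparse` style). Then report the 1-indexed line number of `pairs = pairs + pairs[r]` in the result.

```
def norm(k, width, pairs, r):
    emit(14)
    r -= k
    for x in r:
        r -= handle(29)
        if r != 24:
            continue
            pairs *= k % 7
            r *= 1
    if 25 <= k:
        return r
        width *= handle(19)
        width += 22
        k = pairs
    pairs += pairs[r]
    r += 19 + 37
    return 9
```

10

Transformed code:
def norm(k, width, pairs, r):
    emit(14)
    r = r - k
    for x in r:
        r = r - handle(29)
        if r != 24:
            continue
    if 25 <= k:
        return r
    pairs = pairs + pairs[r]
    r = r + (19 + 37)
    return 9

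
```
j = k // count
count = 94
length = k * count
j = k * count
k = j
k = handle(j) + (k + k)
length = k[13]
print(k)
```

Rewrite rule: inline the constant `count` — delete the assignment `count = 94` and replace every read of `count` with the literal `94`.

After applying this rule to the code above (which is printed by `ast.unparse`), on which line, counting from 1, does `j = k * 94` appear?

3

Transformed code:
j = k // 94
length = k * 94
j = k * 94
k = j
k = handle(j) + (k + k)
length = k[13]
print(k)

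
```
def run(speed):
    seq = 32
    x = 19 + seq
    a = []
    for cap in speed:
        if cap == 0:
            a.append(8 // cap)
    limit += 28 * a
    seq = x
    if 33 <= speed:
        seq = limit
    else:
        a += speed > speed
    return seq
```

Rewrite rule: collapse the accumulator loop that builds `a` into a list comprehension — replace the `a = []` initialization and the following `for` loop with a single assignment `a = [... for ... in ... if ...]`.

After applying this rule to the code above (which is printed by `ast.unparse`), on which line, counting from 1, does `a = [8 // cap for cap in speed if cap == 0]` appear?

4

Transformed code:
def run(speed):
    seq = 32
    x = 19 + seq
    a = [8 // cap for cap in speed if cap == 0]
    limit += 28 * a
    seq = x
    if 33 <= speed:
        seq = limit
    else:
        a += speed > speed
    return seq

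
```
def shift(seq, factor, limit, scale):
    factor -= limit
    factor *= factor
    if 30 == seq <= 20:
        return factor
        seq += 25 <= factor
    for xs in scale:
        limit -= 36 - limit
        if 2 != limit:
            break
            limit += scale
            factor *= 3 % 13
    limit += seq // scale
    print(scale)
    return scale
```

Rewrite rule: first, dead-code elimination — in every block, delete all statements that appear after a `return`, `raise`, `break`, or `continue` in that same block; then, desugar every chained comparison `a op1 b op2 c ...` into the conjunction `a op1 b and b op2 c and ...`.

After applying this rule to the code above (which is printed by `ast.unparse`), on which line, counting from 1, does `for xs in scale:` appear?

6

Transformed code:
def shift(seq, factor, limit, scale):
    factor -= limit
    factor *= factor
    if 30 == seq and seq <= 20:
        return factor
    for xs in scale:
        limit -= 36 - limit
        if 2 != limit:
            break
    limit += seq // scale
    print(scale)
    return scale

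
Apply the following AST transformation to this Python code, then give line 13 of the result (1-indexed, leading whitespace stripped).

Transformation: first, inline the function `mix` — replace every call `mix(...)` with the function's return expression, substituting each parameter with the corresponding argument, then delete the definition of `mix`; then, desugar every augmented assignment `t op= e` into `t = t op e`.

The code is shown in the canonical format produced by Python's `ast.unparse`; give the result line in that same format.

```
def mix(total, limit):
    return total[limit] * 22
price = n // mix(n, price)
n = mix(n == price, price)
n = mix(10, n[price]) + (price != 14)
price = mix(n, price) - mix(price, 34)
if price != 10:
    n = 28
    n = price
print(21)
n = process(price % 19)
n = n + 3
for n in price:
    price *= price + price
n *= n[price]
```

Transformed code:
price = n // (n[price] * 22)
n = (n == price)[price] * 22
n = 10[n[price]] * 22 + (price != 14)
price = n[price] * 22 - price[34] * 22
if price != 10:
    n = 28
    n = price
print(21)
n = process(price % 19)
n = n + 3
for n in price:
    price = price * (price + price)
n = n * n[price]

n = n * n[price]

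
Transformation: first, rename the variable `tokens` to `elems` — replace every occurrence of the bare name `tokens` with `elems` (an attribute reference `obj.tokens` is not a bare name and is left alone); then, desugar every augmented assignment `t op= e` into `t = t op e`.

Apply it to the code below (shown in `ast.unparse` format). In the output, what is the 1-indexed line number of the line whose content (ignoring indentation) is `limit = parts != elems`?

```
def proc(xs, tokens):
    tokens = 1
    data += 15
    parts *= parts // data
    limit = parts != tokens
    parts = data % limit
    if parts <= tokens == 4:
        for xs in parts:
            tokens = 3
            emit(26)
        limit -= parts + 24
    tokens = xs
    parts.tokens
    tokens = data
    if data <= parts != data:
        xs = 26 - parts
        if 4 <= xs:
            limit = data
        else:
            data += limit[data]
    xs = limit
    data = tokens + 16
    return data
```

Transformed code:
def proc(xs, elems):
    elems = 1
    data = data + 15
    parts = parts * (parts // data)
    limit = parts != elems
    parts = data % limit
    if parts <= elems == 4:
        for xs in parts:
            elems = 3
            emit(26)
        limit = limit - (parts + 24)
    elems = xs
    parts.tokens
    elems = data
    if data <= parts != data:
        xs = 26 - parts
        if 4 <= xs:
            limit = data
        else:
            data = data + limit[data]
    xs = limit
    data = elems + 16
    return data

5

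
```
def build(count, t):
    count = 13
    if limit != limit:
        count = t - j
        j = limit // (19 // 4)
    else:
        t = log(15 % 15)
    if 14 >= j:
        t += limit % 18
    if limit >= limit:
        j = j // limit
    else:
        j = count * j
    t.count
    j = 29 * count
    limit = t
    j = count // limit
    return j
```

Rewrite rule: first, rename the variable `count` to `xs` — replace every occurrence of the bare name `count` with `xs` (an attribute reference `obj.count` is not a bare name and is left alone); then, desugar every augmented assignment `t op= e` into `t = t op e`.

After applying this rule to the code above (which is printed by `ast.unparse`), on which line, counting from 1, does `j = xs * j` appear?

Transformed code:
def build(xs, t):
    xs = 13
    if limit != limit:
        xs = t - j
        j = limit // (19 // 4)
    else:
        t = log(15 % 15)
    if 14 >= j:
        t = t + limit % 18
    if limit >= limit:
        j = j // limit
    else:
        j = xs * j
    t.count
    j = 29 * xs
    limit = t
    j = xs // limit
    return j

13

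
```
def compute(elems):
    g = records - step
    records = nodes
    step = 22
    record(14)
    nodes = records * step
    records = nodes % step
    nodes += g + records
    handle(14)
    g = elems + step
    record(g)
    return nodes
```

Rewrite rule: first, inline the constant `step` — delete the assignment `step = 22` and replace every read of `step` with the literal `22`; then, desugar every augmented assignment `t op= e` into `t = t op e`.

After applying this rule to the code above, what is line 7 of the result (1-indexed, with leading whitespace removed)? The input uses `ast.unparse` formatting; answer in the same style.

nodes = nodes + (g + records)

Transformed code:
def compute(elems):
    g = records - 22
    records = nodes
    record(14)
    nodes = records * 22
    records = nodes % 22
    nodes = nodes + (g + records)
    handle(14)
    g = elems + 22
    record(g)
    return nodes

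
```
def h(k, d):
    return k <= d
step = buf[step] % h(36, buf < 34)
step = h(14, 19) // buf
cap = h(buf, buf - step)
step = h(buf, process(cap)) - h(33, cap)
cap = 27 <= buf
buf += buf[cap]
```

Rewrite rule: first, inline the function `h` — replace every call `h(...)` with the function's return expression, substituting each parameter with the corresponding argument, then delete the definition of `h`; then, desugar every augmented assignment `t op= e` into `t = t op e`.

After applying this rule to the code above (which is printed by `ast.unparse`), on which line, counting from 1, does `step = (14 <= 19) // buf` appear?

Transformed code:
step = buf[step] % (36 <= (buf < 34))
step = (14 <= 19) // buf
cap = buf <= buf - step
step = (buf <= process(cap)) - (33 <= cap)
cap = 27 <= buf
buf = buf + buf[cap]

2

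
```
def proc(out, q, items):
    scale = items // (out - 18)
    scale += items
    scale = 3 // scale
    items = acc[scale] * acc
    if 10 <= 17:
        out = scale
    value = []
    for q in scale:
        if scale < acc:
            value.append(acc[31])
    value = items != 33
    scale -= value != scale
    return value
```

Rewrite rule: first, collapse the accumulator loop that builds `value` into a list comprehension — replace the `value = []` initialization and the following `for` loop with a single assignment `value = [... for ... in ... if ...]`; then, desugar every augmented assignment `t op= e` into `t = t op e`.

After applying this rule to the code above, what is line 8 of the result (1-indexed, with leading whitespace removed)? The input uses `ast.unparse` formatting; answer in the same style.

value = [acc[31] for q in scale if scale < acc]

Transformed code:
def proc(out, q, items):
    scale = items // (out - 18)
    scale = scale + items
    scale = 3 // scale
    items = acc[scale] * acc
    if 10 <= 17:
        out = scale
    value = [acc[31] for q in scale if scale < acc]
    value = items != 33
    scale = scale - (value != scale)
    return value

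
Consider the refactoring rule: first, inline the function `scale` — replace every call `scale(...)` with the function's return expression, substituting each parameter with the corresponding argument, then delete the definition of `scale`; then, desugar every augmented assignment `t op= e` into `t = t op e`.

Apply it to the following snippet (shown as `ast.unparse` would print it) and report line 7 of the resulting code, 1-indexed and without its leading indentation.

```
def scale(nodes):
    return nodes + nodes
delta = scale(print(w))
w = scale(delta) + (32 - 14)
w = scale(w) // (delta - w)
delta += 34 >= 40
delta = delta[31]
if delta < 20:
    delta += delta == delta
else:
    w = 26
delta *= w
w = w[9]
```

Transformed code:
delta = print(w) + print(w)
w = delta + delta + (32 - 14)
w = (w + w) // (delta - w)
delta = delta + (34 >= 40)
delta = delta[31]
if delta < 20:
    delta = delta + (delta == delta)
else:
    w = 26
delta = delta * w
w = w[9]

delta = delta + (delta == delta)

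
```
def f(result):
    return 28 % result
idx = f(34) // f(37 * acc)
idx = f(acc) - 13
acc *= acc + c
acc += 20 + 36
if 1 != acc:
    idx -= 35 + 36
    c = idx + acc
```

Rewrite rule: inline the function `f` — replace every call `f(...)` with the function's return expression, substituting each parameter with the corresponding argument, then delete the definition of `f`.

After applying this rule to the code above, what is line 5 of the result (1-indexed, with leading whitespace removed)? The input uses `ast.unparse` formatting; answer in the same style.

if 1 != acc:

Transformed code:
idx = 28 % 34 // (28 % (37 * acc))
idx = 28 % acc - 13
acc *= acc + c
acc += 20 + 36
if 1 != acc:
    idx -= 35 + 36
    c = idx + acc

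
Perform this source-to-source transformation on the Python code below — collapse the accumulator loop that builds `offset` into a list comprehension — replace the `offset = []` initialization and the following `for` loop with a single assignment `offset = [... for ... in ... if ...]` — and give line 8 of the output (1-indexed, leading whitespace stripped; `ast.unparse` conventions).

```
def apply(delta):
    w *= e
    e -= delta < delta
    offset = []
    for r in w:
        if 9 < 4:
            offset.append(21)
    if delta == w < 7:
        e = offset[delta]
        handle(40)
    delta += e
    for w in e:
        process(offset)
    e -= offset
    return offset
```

Transformed code:
def apply(delta):
    w *= e
    e -= delta < delta
    offset = [21 for r in w if 9 < 4]
    if delta == w < 7:
        e = offset[delta]
        handle(40)
    delta += e
    for w in e:
        process(offset)
    e -= offset
    return offset

delta += e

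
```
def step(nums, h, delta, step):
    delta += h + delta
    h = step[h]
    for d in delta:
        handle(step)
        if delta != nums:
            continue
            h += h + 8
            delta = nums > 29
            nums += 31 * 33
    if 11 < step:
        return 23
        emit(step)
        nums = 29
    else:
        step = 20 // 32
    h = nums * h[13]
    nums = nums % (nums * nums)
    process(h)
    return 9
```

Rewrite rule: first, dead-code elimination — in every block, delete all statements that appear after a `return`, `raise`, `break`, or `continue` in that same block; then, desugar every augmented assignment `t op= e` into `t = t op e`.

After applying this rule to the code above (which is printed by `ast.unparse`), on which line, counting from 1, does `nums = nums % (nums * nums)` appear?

13

Transformed code:
def step(nums, h, delta, step):
    delta = delta + (h + delta)
    h = step[h]
    for d in delta:
        handle(step)
        if delta != nums:
            continue
    if 11 < step:
        return 23
    else:
        step = 20 // 32
    h = nums * h[13]
    nums = nums % (nums * nums)
    process(h)
    return 9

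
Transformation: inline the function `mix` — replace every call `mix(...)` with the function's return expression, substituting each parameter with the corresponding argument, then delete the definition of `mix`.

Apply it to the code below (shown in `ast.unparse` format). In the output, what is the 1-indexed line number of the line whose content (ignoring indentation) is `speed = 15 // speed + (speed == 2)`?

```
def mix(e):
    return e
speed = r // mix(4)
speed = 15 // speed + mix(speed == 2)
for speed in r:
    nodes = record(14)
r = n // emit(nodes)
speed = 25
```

2

Transformed code:
speed = r // 4
speed = 15 // speed + (speed == 2)
for speed in r:
    nodes = record(14)
r = n // emit(nodes)
speed = 25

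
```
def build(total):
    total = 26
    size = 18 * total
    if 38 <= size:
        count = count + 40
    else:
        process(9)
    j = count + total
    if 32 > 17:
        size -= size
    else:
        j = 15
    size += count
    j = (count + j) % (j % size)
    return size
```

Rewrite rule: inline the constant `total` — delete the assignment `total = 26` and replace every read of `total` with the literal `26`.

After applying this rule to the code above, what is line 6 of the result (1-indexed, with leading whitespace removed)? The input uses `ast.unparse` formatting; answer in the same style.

Transformed code:
def build(total):
    size = 18 * 26
    if 38 <= size:
        count = count + 40
    else:
        process(9)
    j = count + 26
    if 32 > 17:
        size -= size
    else:
        j = 15
    size += count
    j = (count + j) % (j % size)
    return size

process(9)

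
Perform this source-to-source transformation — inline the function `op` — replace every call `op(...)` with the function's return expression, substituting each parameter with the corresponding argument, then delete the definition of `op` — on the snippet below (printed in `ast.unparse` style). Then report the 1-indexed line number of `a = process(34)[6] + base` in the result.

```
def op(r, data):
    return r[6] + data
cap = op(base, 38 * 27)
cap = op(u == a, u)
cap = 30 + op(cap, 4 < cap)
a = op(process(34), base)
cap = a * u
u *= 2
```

Transformed code:
cap = base[6] + 38 * 27
cap = (u == a)[6] + u
cap = 30 + (cap[6] + (4 < cap))
a = process(34)[6] + base
cap = a * u
u *= 2

4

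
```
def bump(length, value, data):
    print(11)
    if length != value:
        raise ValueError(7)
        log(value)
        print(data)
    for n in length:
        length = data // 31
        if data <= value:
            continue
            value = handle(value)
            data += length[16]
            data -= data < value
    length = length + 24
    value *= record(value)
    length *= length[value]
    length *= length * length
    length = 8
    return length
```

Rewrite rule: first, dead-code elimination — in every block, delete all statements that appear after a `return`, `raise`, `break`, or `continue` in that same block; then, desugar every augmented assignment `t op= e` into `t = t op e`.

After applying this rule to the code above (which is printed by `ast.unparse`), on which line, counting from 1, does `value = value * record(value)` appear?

10

Transformed code:
def bump(length, value, data):
    print(11)
    if length != value:
        raise ValueError(7)
    for n in length:
        length = data // 31
        if data <= value:
            continue
    length = length + 24
    value = value * record(value)
    length = length * length[value]
    length = length * (length * length)
    length = 8
    return length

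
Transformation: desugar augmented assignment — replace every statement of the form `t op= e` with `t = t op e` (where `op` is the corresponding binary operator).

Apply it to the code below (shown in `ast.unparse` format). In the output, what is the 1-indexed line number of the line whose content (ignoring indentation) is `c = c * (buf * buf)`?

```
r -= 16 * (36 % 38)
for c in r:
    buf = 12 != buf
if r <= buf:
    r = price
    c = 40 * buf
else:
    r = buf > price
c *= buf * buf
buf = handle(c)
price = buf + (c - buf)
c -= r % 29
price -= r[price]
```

Transformed code:
r = r - 16 * (36 % 38)
for c in r:
    buf = 12 != buf
if r <= buf:
    r = price
    c = 40 * buf
else:
    r = buf > price
c = c * (buf * buf)
buf = handle(c)
price = buf + (c - buf)
c = c - r % 29
price = price - r[price]

9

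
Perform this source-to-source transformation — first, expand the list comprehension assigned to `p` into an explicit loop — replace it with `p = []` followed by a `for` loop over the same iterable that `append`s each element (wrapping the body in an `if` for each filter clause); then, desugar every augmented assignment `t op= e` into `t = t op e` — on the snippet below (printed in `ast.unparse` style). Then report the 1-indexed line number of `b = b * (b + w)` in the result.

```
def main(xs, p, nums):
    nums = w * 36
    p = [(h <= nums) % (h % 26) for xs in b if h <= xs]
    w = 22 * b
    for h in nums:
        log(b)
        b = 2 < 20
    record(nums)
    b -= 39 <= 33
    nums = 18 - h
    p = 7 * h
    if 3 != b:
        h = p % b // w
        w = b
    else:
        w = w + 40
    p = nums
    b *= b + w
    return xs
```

21

Transformed code:
def main(xs, p, nums):
    nums = w * 36
    p = []
    for xs in b:
        if h <= xs:
            p.append((h <= nums) % (h % 26))
    w = 22 * b
    for h in nums:
        log(b)
        b = 2 < 20
    record(nums)
    b = b - (39 <= 33)
    nums = 18 - h
    p = 7 * h
    if 3 != b:
        h = p % b // w
        w = b
    else:
        w = w + 40
    p = nums
    b = b * (b + w)
    return xs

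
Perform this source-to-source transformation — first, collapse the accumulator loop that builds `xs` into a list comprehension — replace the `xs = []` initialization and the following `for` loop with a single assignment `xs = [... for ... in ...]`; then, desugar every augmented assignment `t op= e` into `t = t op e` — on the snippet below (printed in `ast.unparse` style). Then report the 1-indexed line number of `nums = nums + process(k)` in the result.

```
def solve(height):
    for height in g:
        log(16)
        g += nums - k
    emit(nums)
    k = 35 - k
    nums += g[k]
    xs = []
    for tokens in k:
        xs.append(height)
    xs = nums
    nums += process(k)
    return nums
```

10

Transformed code:
def solve(height):
    for height in g:
        log(16)
        g = g + (nums - k)
    emit(nums)
    k = 35 - k
    nums = nums + g[k]
    xs = [height for tokens in k]
    xs = nums
    nums = nums + process(k)
    return nums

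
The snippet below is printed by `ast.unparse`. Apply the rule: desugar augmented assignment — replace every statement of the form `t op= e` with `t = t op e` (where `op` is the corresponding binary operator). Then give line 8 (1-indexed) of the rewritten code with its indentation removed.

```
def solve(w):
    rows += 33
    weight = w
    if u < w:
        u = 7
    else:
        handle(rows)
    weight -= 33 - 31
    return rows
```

weight = weight - (33 - 31)

Transformed code:
def solve(w):
    rows = rows + 33
    weight = w
    if u < w:
        u = 7
    else:
        handle(rows)
    weight = weight - (33 - 31)
    return rows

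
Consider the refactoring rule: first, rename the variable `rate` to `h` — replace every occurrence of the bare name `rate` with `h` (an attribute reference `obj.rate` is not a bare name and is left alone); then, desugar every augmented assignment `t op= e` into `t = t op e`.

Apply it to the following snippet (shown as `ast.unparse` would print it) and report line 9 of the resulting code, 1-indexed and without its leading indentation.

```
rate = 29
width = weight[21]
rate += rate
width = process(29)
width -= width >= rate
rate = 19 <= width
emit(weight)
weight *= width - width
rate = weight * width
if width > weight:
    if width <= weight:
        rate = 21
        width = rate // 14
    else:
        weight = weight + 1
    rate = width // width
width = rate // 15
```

Transformed code:
h = 29
width = weight[21]
h = h + h
width = process(29)
width = width - (width >= h)
h = 19 <= width
emit(weight)
weight = weight * (width - width)
h = weight * width
if width > weight:
    if width <= weight:
        h = 21
        width = h // 14
    else:
        weight = weight + 1
    h = width // width
width = h // 15

h = weight * width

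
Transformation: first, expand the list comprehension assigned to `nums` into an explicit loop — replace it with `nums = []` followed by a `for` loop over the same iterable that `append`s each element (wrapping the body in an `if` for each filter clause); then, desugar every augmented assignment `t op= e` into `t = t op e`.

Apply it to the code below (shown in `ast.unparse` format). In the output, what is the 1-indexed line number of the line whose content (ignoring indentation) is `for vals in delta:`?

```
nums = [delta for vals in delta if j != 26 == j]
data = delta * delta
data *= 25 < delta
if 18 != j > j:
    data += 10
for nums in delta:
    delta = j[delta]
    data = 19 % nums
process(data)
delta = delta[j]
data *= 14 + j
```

2

Transformed code:
nums = []
for vals in delta:
    if j != 26 == j:
        nums.append(delta)
data = delta * delta
data = data * (25 < delta)
if 18 != j > j:
    data = data + 10
for nums in delta:
    delta = j[delta]
    data = 19 % nums
process(data)
delta = delta[j]
data = data * (14 + j)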